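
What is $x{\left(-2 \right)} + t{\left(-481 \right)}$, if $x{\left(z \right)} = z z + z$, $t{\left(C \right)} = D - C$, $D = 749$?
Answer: $1232$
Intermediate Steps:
$t{\left(C \right)} = 749 - C$
$x{\left(z \right)} = z + z^{2}$ ($x{\left(z \right)} = z^{2} + z = z + z^{2}$)
$x{\left(-2 \right)} + t{\left(-481 \right)} = - 2 \left(1 - 2\right) + \left(749 - -481\right) = \left(-2\right) \left(-1\right) + \left(749 + 481\right) = 2 + 1230 = 1232$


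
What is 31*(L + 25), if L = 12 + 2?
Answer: 1209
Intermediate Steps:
L = 14
31*(L + 25) = 31*(14 + 25) = 31*39 = 1209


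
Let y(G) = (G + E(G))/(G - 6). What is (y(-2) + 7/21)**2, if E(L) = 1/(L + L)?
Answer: 3481/9216 ≈ 0.37771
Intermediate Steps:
E(L) = 1/(2*L)
y(G) = (G + 1/(2*G))/(-6 + G) (y(G) = (G + 1/(2*G))/(G - 6) = (G + 1/(2*G))/(-6 + G))
(y(-2) + 7/21)**2 = ((1/2 + (-2)**2)/((-2)*(-6 - 2)) + 7/21)**2 = (-1/2*(1/2 + 4)/(-8) + 7*(1/21))**2 = (-1/2*(-1/8)*9/2 + 1/3)**2 = (9/32 + 1/3)**2 = (59/96)**2 = 3481/9216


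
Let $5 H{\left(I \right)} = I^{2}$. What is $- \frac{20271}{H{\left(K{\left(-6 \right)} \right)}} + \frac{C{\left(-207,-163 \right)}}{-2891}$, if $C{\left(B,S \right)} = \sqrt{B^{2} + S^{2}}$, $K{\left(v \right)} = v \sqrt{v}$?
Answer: $\frac{33785}{72} - \frac{\sqrt{69418}}{2891} \approx 469.15$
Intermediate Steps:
$K{\left(v \right)} = v^{\frac{3}{2}}$
$H{\left(I \right)} = \frac{I^{2}}{5}$
$- \frac{20271}{H{\left(K{\left(-6 \right)} \right)}} + \frac{C{\left(-207,-163 \right)}}{-2891} = - \frac{20271}{\frac{1}{5} \left(\left(-6\right)^{\frac{3}{2}}\right)^{2}} + \frac{\sqrt{\left(-207\right)^{2} + \left(-163\right)^{2}}}{-2891} = - \frac{20271}{\frac{1}{5} \left(- 6 i \sqrt{6}\right)^{2}} + \sqrt{42849 + 26569} \left(- \frac{1}{2891}\right) = - \frac{20271}{\frac{1}{5} \left(-216\right)} + \sqrt{69418} \left(- \frac{1}{2891}\right) = - \frac{20271}{- \frac{216}{5}} - \frac{\sqrt{69418}}{2891} = \left(-20271\right) \left(- \frac{5}{216}\right) - \frac{\sqrt{69418}}{2891} = \frac{33785}{72} - \frac{\sqrt{69418}}{2891}$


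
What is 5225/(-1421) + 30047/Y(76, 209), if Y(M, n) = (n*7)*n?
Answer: -222133684/62070701 ≈ -3.5787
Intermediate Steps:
Y(M, n) = 7*n**2 (Y(M, n) = (7*n)*n = 7*n**2)
5225/(-1421) + 30047/Y(76, 209) = 5225/(-1421) + 30047/((7*209**2)) = 5225*(-1/1421) + 30047/((7*43681)) = -5225/1421 + 30047/305767 = -222133684/62070701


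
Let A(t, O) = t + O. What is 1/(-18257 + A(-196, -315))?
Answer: -1/18768 ≈ -5.3282e-5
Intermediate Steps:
A(t, O) = O + t
1/(-18257 + A(-196, -315)) = 1/(-18257 + (-315 - 196)) = 1/(-18257 - 511) = 1/(-18768) = -1/18768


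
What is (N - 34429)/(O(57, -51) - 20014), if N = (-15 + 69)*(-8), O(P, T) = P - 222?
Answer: 34861/20179 ≈ 1.7276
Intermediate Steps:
O(P, T) = -222 + P
N = -432 (N = 54*(-8) = -432)
(N - 34429)/(O(57, -51) - 20014) = (-432 - 34429)/((-222 + 57) - 20014) = -34861/(-165 - 20014) = -34861/(-20179) = -34861*(-1/20179) = 34861/20179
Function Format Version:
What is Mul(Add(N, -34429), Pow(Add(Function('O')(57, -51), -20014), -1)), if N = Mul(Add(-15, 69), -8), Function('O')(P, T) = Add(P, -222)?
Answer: Rational(34861, 20179) ≈ 1.7276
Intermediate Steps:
Function('O')(P, T) = Add(-222, P)
N = -432 (N = Mul(54, -8) = -432)
Mul(Add(N, -34429), Pow(Add(Function('O')(57, -51), -20014), -1)) = Mul(Add(-432, -34429), Pow(Add(Add(-222, 57), -20014), -1)) = Mul(-34861, Pow(Add(-165, -20014), -1)) = Mul(-34861, Pow(-20179, -1)) = Mul(-34861, Rational(-1, 20179)) = Rational(34861, 20179)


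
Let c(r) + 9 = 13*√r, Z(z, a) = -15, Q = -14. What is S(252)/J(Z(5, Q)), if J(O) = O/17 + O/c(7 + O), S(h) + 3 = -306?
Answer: 1751*(9*I + 26*√2)/(10*(-4*I + 13*√2)) ≈ 316.56 + 154.59*I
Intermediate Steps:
S(h) = -309 (S(h) = -3 - 306 = -309)
c(r) = -9 + 13*√r
J(O) = O/17 + O/(-9 + 13*√(7 + O))
S(252)/J(Z(5, Q)) = -309*(-17*(-9 + 13*√(7 - 15))/(15*(8 + 13*√(7 - 15)))) = -309*(-17*(-9 + 13*√(-8))/(15*(8 + 13*√(-8)))) = -309*(-17*(-9 + 13*(2*I*√2))/(15*(8 + 13*(2*I*√2)))) = -309*(-17*(-9 + 26*I*√2)/(15*(8 + 26*I*√2))) = -(-1751)*(-9 + 26*I*√2)/(5*(8 + 26*I*√2)) = 1751*(-9 + 26*I*√2)/(5*(8 + 26*I*√2))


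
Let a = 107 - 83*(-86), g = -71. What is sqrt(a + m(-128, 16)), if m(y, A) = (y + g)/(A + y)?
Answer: sqrt(5681473)/28 ≈ 85.128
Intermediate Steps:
a = 7245 (a = 107 + 7138 = 7245)
m(y, A) = (-71 + y)/(A + y) (m(y, A) = (y - 71)/(A + y) = (-71 + y)/(A + y))
sqrt(a + m(-128, 16)) = sqrt(7245 + (-71 - 128)/(16 - 128)) = sqrt(7245 - 199/(-112)) = sqrt(7245 - 1/112*(-199)) = sqrt(7245 + 199/112) = sqrt(811639/112) = sqrt(5681473)/28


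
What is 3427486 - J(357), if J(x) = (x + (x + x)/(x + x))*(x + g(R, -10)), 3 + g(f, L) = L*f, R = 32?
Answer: 3415314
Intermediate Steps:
g(f, L) = -3 + L*f
J(x) = (1 + x)*(-323 + x) (J(x) = (x + (x + x)/(x + x))*(x + (-3 - 10*32)) = (x + (2*x)/((2*x)))*(x + (-3 - 320)) = (x + (2*x)*(1/(2*x)))*(x - 323) = (x + 1)*(-323 + x) = (1 + x)*(-323 + x))
3427486 - J(357) = 3427486 - (-323 + 357² - 322*357) = 3427486 - (-323 + 127449 - 114954) = 3427486 - 1*12172 = 3427486 - 12172 = 3415314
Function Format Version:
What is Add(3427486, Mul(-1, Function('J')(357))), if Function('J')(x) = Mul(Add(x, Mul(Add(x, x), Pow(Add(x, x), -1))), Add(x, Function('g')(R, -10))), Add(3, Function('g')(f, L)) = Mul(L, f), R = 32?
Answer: 3415314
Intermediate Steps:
Function('g')(f, L) = Add(-3, Mul(L, f))
Function('J')(x) = Mul(Add(1, x), Add(-323, x)) (Function('J')(x) = Mul(Add(x, Mul(Add(x, x), Pow(Add(x, x), -1))), Add(x, Add(-3, Mul(-10, 32)))) = Mul(Add(x, Mul(Mul(2, x), Pow(Mul(2, x), -1))), Add(x, Add(-3, -320))) = Mul(Add(x, Mul(Mul(2, x), Mul(Rational(1, 2), Pow(x, -1)))), Add(x, -323)) = Mul(Add(x, 1), Add(-323, x)) = Mul(Add(1, x), Add(-323, x)))
Add(3427486, Mul(-1, Function('J')(357))) = Add(3427486, Mul(-1, Add(-323, Pow(357, 2), Mul(-322, 357)))) = Add(3427486, Mul(-1, Add(-323, 127449, -114954))) = Add(3427486, Mul(-1, 12172)) = Add(3427486, -12172) = 3415314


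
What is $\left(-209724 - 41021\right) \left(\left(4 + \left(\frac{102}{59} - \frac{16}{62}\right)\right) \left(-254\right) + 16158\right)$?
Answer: $- \frac{6772988036210}{1829} \approx -3.7031 \cdot 10^{9}$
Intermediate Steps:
$\left(-209724 - 41021\right) \left(\left(4 + \left(\frac{102}{59} - \frac{16}{62}\right)\right) \left(-254\right) + 16158\right) = - 250745 \left(\left(4 + \left(102 \cdot \frac{1}{59} - \frac{8}{31}\right)\right) \left(-254\right) + 16158\right) = - 250745 \left(\left(4 + \left(\frac{102}{59} - \frac{8}{31}\right)\right) \left(-254\right) + 16158\right) = - 250745 \left(\left(4 + \frac{2690}{1829}\right) \left(-254\right) + 16158\right) = - 250745 \left(\frac{10006}{1829} \left(-254\right) + 16158\right) = - 250745 \left(- \frac{2541524}{1829} + 16158\right) = \left(-250745\right) \frac{27011458}{1829} = - \frac{6772988036210}{1829}$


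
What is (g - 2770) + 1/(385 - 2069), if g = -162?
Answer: -4937489/1684 ≈ -2932.0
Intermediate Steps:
(g - 2770) + 1/(385 - 2069) = (-162 - 2770) + 1/(385 - 2069) = -2932 + 1/(-1684) = -2932 - 1/1684 = -4937489/1684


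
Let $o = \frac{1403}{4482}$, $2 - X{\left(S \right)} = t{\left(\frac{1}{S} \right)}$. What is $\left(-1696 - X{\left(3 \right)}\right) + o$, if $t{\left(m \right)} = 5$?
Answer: $- \frac{7586623}{4482} \approx -1692.7$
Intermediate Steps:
$X{\left(S \right)} = -3$ ($X{\left(S \right)} = 2 - 5 = -3$)
$o = \frac{1403}{4482}$ ($o = 1403 \cdot \frac{1}{4482} = \frac{1403}{4482} \approx 0.31303$)
$\left(-1696 - X{\left(3 \right)}\right) + o = \left(-1696 - -3\right) + \frac{1403}{4482} = \left(-1696 + 3\right) + \frac{1403}{4482} = -1693 + \frac{1403}{4482} = - \frac{7586623}{4482}$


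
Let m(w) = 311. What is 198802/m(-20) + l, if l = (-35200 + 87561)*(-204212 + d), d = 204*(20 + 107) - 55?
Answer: -2904446092487/311 ≈ -9.3391e+9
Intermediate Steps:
d = 25853 (d = 204*127 - 55 = 25908 - 55 = 25853)
l = -9339055599 (l = (-35200 + 87561)*(-204212 + 25853) = 52361*(-178359) = -9339055599)
198802/m(-20) + l = 198802/311 - 9339055599 = -2904446092487/311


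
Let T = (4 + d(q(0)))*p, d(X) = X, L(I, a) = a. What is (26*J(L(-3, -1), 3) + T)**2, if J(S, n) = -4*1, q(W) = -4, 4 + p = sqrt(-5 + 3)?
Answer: 10816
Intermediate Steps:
p = -4 + I*sqrt(2) (p = -4 + sqrt(-5 + 3) = -4 + sqrt(-2) = -4 + I*sqrt(2) ≈ -4.0 + 1.4142*I)
J(S, n) = -4
T = 0 (T = (4 - 4)*(-4 + I*sqrt(2)) = 0*(-4 + I*sqrt(2)) = 0)
(26*J(L(-3, -1), 3) + T)**2 = (26*(-4) + 0)**2 = (-104 + 0)**2 = (-104)**2 = 10816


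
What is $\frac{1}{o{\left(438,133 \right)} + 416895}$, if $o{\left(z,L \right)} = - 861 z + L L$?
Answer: $\frac{1}{57466} \approx 1.7402 \cdot 10^{-5}$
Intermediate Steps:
$o{\left(z,L \right)} = L^{2} - 861 z$ ($o{\left(z,L \right)} = - 861 z + L^{2} = L^{2} - 861 z$)
$\frac{1}{o{\left(438,133 \right)} + 416895} = \frac{1}{\left(133^{2} - 377118\right) + 416895} = \frac{1}{\left(17689 - 377118\right) + 416895} = \frac{1}{-359429 + 416895} = \frac{1}{57466}$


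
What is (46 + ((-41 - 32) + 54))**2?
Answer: 729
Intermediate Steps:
(46 + ((-41 - 32) + 54))**2 = (46 + (-73 + 54))**2 = (46 - 19)**2 = 27**2 = 729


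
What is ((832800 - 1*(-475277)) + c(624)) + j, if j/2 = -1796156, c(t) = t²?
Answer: -1894859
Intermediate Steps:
j = -3592312 (j = 2*(-1796156) = -3592312)
((832800 - 1*(-475277)) + c(624)) + j = ((832800 - 1*(-475277)) + 624²) - 3592312 = ((832800 + 475277) + 389376) - 3592312 = (1308077 + 389376) - 3592312 = 1697453 - 3592312 = -1894859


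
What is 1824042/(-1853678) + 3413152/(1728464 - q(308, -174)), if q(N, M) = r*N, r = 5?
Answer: 397112858281/400145128309 ≈ 0.99242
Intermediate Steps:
q(N, M) = 5*N
1824042/(-1853678) + 3413152/(1728464 - q(308, -174)) = 1824042/(-1853678) + 3413152/(1728464 - 5*308) = 1824042*(-1/1853678) + 3413152/(1728464 - 1*1540) = -912021/926839 + 3413152/(1728464 - 1540) = -912021/926839 + 3413152/1726924 = -912021/926839 + 3413152*(1/1726924) = -912021/926839 + 853288/431731 = 397112858281/400145128309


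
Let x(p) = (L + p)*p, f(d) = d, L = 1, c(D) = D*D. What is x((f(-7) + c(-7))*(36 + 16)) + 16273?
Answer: 4788313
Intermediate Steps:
c(D) = D²
x(p) = p*(1 + p) (x(p) = (1 + p)*p = p*(1 + p))
x((f(-7) + c(-7))*(36 + 16)) + 16273 = ((-7 + (-7)²)*(36 + 16))*(1 + (-7 + (-7)²)*(36 + 16)) + 16273 = ((-7 + 49)*52)*(1 + (-7 + 49)*52) + 16273 = (42*52)*(1 + 42*52) + 16273 = 2184*(1 + 2184) + 16273 = 2184*2185 + 16273 = 4772040 + 16273 = 4788313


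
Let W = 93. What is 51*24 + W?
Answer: 1317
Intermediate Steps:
51*24 + W = 51*24 + 93 = 1224 + 93 = 1317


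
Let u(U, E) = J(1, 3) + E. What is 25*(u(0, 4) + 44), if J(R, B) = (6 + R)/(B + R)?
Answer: 4975/4 ≈ 1243.8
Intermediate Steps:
J(R, B) = (6 + R)/(B + R)
u(U, E) = 7/4 + E (u(U, E) = (6 + 1)/(3 + 1) + E = 7/4 + E)
25*(u(0, 4) + 44) = 25*((7/4 + 4) + 44) = 25*(23/4 + 44) = 25*(199/4) = 4975/4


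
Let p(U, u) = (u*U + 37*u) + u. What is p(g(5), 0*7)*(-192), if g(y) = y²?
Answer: 0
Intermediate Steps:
p(U, u) = 38*u + U*u (p(U, u) = (U*u + 37*u) + u = (37*u + U*u) + u = 38*u + U*u)
p(g(5), 0*7)*(-192) = ((0*7)*(38 + 5²))*(-192) = (0*(38 + 25))*(-192) = (0*63)*(-192) = 0*(-192) = 0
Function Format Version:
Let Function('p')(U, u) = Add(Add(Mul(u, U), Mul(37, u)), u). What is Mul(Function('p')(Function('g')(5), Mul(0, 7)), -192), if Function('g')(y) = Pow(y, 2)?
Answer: 0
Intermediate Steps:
Function('p')(U, u) = Add(Mul(38, u), Mul(U, u)) (Function('p')(U, u) = Add(Add(Mul(U, u), Mul(37, u)), u) = Add(Add(Mul(37, u), Mul(U, u)), u) = Add(Mul(38, u), Mul(U, u)))
Mul(Function('p')(Function('g')(5), Mul(0, 7)), -192) = Mul(Mul(Mul(0, 7), Add(38, Pow(5, 2))), -192) = Mul(Mul(0, Add(38, 25)), -192) = Mul(Mul(0, 63), -192) = Mul(0, -192) = 0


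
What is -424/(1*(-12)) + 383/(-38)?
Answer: 2879/114 ≈ 25.254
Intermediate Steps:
-424/(1*(-12)) + 383/(-38) = -424/(-12) + 383*(-1/38) = -424*(-1/12) - 383/38 = 106/3 - 383/38 = 2879/114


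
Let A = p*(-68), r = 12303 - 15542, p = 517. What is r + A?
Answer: -38395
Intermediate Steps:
r = -3239
A = -35156 (A = 517*(-68) = -35156)
r + A = -3239 - 35156 = -38395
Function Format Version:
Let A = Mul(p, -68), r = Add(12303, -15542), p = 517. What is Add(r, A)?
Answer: -38395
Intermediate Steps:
r = -3239
A = -35156 (A = Mul(517, -68) = -35156)
Add(r, A) = Add(-3239, -35156) = -38395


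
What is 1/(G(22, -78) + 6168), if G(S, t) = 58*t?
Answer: 1/1644 ≈ 0.00060827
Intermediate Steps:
1/(G(22, -78) + 6168) = 1/(58*(-78) + 6168) = 1/(-4524 + 6168) = 1/1644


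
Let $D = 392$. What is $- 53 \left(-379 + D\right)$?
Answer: $-689$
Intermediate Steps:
$- 53 \left(-379 + D\right) = - 53 \left(-379 + 392\right) = \left(-53\right) 13 = -689$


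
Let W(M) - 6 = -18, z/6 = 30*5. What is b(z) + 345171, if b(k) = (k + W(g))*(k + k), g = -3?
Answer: 1943571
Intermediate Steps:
z = 900 (z = 6*(30*5) = 6*150 = 900)
W(M) = -12 (W(M) = 6 - 18 = -12)
b(k) = 2*k*(-12 + k) (b(k) = (k - 12)*(k + k) = (-12 + k)*(2*k) = 2*k*(-12 + k))
b(z) + 345171 = 2*900*(-12 + 900) + 345171 = 2*900*888 + 345171 = 1598400 + 345171 = 1943571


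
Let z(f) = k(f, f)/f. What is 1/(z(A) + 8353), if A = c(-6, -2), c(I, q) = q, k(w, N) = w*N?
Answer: 1/8351 ≈ 0.00011975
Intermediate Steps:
k(w, N) = N*w
A = -2
z(f) = f (z(f) = (f*f)/f = f²/f = f)
1/(z(A) + 8353) = 1/(-2 + 8353) = 1/8351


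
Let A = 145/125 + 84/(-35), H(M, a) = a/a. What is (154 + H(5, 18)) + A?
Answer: 3844/25 ≈ 153.76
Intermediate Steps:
H(M, a) = 1
A = -31/25 (A = 145*(1/125) + 84*(-1/35) = 29/25 - 12/5 = -31/25 ≈ -1.2400)
(154 + H(5, 18)) + A = (154 + 1) - 31/25 = 155 - 31/25 = 3844/25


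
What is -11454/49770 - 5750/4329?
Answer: -18653437/11969685 ≈ -1.5584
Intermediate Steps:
-11454/49770 - 5750/4329 = -11454*1/49770 - 5750*1/4329 = -1909/8295 - 5750/4329 = -18653437/11969685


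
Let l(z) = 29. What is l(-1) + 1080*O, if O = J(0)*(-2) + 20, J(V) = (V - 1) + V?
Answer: 23789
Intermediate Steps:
J(V) = -1 + 2*V (J(V) = (-1 + V) + V = -1 + 2*V)
O = 22 (O = (-1 + 2*0)*(-2) + 20 = (-1 + 0)*(-2) + 20 = -1*(-2) + 20 = 2 + 20 = 22)
l(-1) + 1080*O = 29 + 1080*22 = 29 + 23760 = 23789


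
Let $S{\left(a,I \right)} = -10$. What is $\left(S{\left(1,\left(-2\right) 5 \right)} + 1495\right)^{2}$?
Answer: $2205225$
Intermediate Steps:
$\left(S{\left(1,\left(-2\right) 5 \right)} + 1495\right)^{2} = \left(-10 + 1495\right)^{2} = 1485^{2} = 2205225$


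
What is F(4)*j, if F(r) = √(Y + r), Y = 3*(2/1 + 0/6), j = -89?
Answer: -89*√10 ≈ -281.44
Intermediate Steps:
Y = 6 (Y = 3*(2*1 + 0*(⅙)) = 3*(2 + 0) = 3*2 = 6)
F(r) = √(6 + r)
F(4)*j = √(6 + 4)*(-89) = √10*(-89) = -89*√10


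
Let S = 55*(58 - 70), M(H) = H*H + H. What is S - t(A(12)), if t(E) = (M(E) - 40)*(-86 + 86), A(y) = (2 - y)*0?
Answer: -660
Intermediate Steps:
M(H) = H + H² (M(H) = H² + H = H + H²)
S = -660 (S = 55*(-12) = -660)
A(y) = 0
t(E) = 0 (t(E) = (E*(1 + E) - 40)*(-86 + 86) = (-40 + E*(1 + E))*0 = 0)
S - t(A(12)) = -660 - 1*0 = -660 + 0 = -660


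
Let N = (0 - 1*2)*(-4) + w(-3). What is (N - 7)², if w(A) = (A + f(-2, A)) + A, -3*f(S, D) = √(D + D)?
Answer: (15 + I*√6)²/9 ≈ 24.333 + 8.165*I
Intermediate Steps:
f(S, D) = -√2*√D/3 (f(S, D) = -√(D + D)/3 = -√2*√D/3)
w(A) = 2*A - √2*√A/3 (w(A) = (A - √2*√A/3) + A = 2*A - √2*√A/3)
N = 2 - I*√6/3 (N = (0 - 1*2)*(-4) + (2*(-3) - √2*√(-3)/3) = (0 - 2)*(-4) + (-6 - √2*I*√3/3) = -2*(-4) + (-6 - I*√6/3) = 8 + (-6 - I*√6/3) = 2 - I*√6/3 ≈ 2.0 - 0.8165*I)
(N - 7)² = ((2 - I*√6/3) - 7)² = (-5 - I*√6/3)²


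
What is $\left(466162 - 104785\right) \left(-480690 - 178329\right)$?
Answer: $-238154309163$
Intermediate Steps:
$\left(466162 - 104785\right) \left(-480690 - 178329\right) = 361377 \left(-659019\right) = -238154309163$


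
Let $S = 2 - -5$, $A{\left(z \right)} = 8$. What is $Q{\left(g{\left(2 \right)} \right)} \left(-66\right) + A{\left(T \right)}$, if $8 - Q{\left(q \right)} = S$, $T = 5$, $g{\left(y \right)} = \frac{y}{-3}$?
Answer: $-58$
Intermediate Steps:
$g{\left(y \right)} = - \frac{y}{3}$ ($g{\left(y \right)} = y \left(- \frac{1}{3}\right) = - \frac{y}{3}$)
$S = 7$ ($S = 2 + 5 = 7$)
$Q{\left(q \right)} = 1$ ($Q{\left(q \right)} = 8 - 7 = 1$)
$Q{\left(g{\left(2 \right)} \right)} \left(-66\right) + A{\left(T \right)} = 1 \left(-66\right) + 8 = -66 + 8 = -58$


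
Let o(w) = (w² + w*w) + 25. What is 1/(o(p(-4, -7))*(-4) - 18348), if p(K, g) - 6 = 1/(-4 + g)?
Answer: -121/2266008 ≈ -5.3398e-5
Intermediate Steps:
p(K, g) = 6 + 1/(-4 + g)
o(w) = 25 + 2*w² (o(w) = (w² + w²) + 25 = 2*w² + 25 = 25 + 2*w²)
1/(o(p(-4, -7))*(-4) - 18348) = 1/((25 + 2*((-23 + 6*(-7))/(-4 - 7))²)*(-4) - 18348) = 1/((25 + 2*((-23 - 42)/(-11))²)*(-4) - 18348) = 1/((25 + 2*(-1/11*(-65))²)*(-4) - 18348) = 1/((25 + 2*(65/11)²)*(-4) - 18348) = 1/((25 + 2*(4225/121))*(-4) - 18348) = 1/((25 + 8450/121)*(-4) - 18348) = 1/((11475/121)*(-4) - 18348) = 1/(-45900/121 - 18348) = 1/(-2266008/121) = -121/2266008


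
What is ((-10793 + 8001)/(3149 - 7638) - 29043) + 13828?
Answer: -68297343/4489 ≈ -15214.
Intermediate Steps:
((-10793 + 8001)/(3149 - 7638) - 29043) + 13828 = (-2792/(-4489) - 29043) + 13828 = (-2792*(-1/4489) - 29043) + 13828 = (2792/4489 - 29043) + 13828 = -130371235/4489 + 13828 = -68297343/4489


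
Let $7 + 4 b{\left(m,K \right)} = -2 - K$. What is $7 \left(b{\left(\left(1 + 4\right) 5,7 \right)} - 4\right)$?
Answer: $-56$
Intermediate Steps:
$b{\left(m,K \right)} = - \frac{9}{4} - \frac{K}{4}$ ($b{\left(m,K \right)} = - \frac{7}{4} + \frac{-2 - K}{4} = - \frac{7}{4} - \left(\frac{1}{2} + \frac{K}{4}\right) = - \frac{9}{4} - \frac{K}{4}$)
$7 \left(b{\left(\left(1 + 4\right) 5,7 \right)} - 4\right) = 7 \left(\left(- \frac{9}{4} - \frac{7}{4}\right) - 4\right) = 7 \left(-4 - 4\right) = 7 \left(-8\right) = -56$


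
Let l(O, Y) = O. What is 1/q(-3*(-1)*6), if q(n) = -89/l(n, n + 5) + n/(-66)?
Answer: -198/1033 ≈ -0.19167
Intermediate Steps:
q(n) = -89/n - n/66 (q(n) = -89/n + n/(-66) = -89/n + n*(-1/66) = -89/n - n/66)
1/q(-3*(-1)*6) = 1/(-89/(-3*(-1)*6) - (-3*(-1))*6/66) = 1/(-89/(3*6) - 6/22) = 1/(-89/18 - 1/66*18) = 1/(-89*1/18 - 3/11) = 1/(-89/18 - 3/11) = 1/(-1033/198) = -198/1033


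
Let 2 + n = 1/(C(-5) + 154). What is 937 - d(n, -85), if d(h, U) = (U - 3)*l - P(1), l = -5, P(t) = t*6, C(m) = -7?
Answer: 503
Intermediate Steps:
P(t) = 6*t
n = -293/147 (n = -2 + 1/(-7 + 154) = -2 + 1/147 = -293/147 ≈ -1.9932)
d(h, U) = 9 - 5*U (d(h, U) = (U - 3)*(-5) - 6 = (-3 + U)*(-5) - 1*6 = (15 - 5*U) - 6 = 9 - 5*U)
937 - d(n, -85) = 937 - (9 - 5*(-85)) = 937 - (9 + 425) = 937 - 1*434 = 937 - 434 = 503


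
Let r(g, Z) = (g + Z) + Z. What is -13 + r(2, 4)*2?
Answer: 7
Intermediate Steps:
r(g, Z) = g + 2*Z (r(g, Z) = (Z + g) + Z = g + 2*Z)
-13 + r(2, 4)*2 = -13 + (2 + 2*4)*2 = -13 + (2 + 8)*2 = -13 + 10*2 = -13 + 20 = 7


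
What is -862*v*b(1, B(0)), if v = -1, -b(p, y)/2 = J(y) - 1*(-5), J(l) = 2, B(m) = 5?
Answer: -12068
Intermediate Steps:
b(p, y) = -14 (b(p, y) = -2*(2 - 1*(-5)) = -2*(2 + 5) = -2*7 = -14)
-862*v*b(1, B(0)) = -(-862)*(-14) = -862*14 = -12068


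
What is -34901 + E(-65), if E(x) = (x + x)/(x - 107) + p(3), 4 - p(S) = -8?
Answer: -3000389/86 ≈ -34888.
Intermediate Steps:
p(S) = 12 (p(S) = 4 - 1*(-8) = 4 + 8 = 12)
E(x) = 12 + 2*x/(-107 + x) (E(x) = (x + x)/(x - 107) + 12 = (2*x)/(-107 + x) + 12 = 2*x/(-107 + x) + 12 = 12 + 2*x/(-107 + x))
-34901 + E(-65) = -34901 + 2*(-642 + 7*(-65))/(-107 - 65) = -34901 + 2*(-642 - 455)/(-172) = -34901 + 2*(-1/172)*(-1097) = -34901 + 1097/86 = -3000389/86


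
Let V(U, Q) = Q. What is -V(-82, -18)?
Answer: 18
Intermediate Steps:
-V(-82, -18) = -1*(-18) = 18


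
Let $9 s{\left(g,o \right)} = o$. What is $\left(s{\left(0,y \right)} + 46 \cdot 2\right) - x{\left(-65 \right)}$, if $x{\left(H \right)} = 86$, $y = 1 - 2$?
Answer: $\frac{53}{9} \approx 5.8889$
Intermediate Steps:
$y = -1$
$s{\left(g,o \right)} = \frac{o}{9}$
$\left(s{\left(0,y \right)} + 46 \cdot 2\right) - x{\left(-65 \right)} = \left(\frac{1}{9} \left(-1\right) + 46 \cdot 2\right) - 86 = \left(- \frac{1}{9} + 92\right) - 86 = \frac{827}{9} - 86 = \frac{53}{9}$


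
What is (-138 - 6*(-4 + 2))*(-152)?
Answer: 19152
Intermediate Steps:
(-138 - 6*(-4 + 2))*(-152) = (-138 - 6*(-2))*(-152) = (-138 + 12)*(-152) = -126*(-152) = 19152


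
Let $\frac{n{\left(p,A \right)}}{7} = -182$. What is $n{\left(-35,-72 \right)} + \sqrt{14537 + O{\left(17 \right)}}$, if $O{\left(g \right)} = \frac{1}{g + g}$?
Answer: $-1274 + \frac{\sqrt{16804806}}{34} \approx -1153.4$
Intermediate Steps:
$O{\left(g \right)} = \frac{1}{2 g}$
$n{\left(p,A \right)} = -1274$ ($n{\left(p,A \right)} = 7 \left(-182\right) = -1274$)
$n{\left(-35,-72 \right)} + \sqrt{14537 + O{\left(17 \right)}} = -1274 + \sqrt{14537 + \frac{1}{2 \cdot 17}} = -1274 + \sqrt{14537 + \frac{1}{2} \cdot \frac{1}{17}} = -1274 + \sqrt{14537 + \frac{1}{34}} = -1274 + \sqrt{\frac{494259}{34}} = -1274 + \frac{\sqrt{16804806}}{34}$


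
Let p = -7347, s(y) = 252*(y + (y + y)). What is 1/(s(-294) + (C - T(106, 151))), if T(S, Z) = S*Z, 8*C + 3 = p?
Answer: -4/956755 ≈ -4.1808e-6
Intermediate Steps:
s(y) = 756*y (s(y) = 252*(y + 2*y) = 252*(3*y) = 756*y)
C = -3675/4 (C = -3/8 + (1/8)*(-7347) = -3/8 - 7347/8 = -3675/4 ≈ -918.75)
1/(s(-294) + (C - T(106, 151))) = 1/(756*(-294) + (-3675/4 - 106*151)) = 1/(-222264 + (-3675/4 - 1*16006)) = 1/(-222264 + (-3675/4 - 16006)) = 1/(-222264 - 67699/4) = 1/(-956755/4) = -4/956755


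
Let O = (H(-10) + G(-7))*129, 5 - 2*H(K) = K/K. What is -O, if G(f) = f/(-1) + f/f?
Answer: -1290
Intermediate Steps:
G(f) = 1 - f (G(f) = f*(-1) + 1 = -f + 1 = 1 - f)
H(K) = 2 (H(K) = 5/2 - K/(2*K) = 5/2 - ½*1 = 5/2 - ½ = 2)
O = 1290 (O = (2 + (1 - 1*(-7)))*129 = (2 + (1 + 7))*129 = (2 + 8)*129 = 10*129 = 1290)
-O = -1*1290 = -1290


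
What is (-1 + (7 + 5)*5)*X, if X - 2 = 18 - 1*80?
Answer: -3540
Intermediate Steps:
X = -60 (X = 2 + (18 - 1*80) = 2 + (18 - 80) = 2 - 62 = -60)
(-1 + (7 + 5)*5)*X = (-1 + (7 + 5)*5)*(-60) = (-1 + 12*5)*(-60) = (-1 + 60)*(-60) = 59*(-60) = -3540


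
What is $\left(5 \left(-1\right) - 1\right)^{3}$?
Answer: $-216$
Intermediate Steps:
$\left(5 \left(-1\right) - 1\right)^{3} = \left(-5 - 1\right)^{3} = \left(-6\right)^{3} = -216$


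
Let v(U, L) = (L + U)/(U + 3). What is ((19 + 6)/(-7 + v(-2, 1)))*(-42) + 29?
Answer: 641/4 ≈ 160.25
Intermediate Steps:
v(U, L) = (L + U)/(3 + U)
((19 + 6)/(-7 + v(-2, 1)))*(-42) + 29 = ((19 + 6)/(-7 + (1 - 2)/(3 - 2)))*(-42) + 29 = (25/(-7 - 1/1))*(-42) + 29 = (25/(-7 + 1*(-1)))*(-42) + 29 = (25/(-7 - 1))*(-42) + 29 = (25/(-8))*(-42) + 29 = (25*(-⅛))*(-42) + 29 = -25/8*(-42) + 29 = 525/4 + 29 = 641/4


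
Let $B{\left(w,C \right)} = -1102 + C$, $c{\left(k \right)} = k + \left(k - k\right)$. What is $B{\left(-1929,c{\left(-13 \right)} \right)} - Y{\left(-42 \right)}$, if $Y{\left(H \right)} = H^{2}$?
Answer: $-2879$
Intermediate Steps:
$c{\left(k \right)} = k$ ($c{\left(k \right)} = k + 0 = k$)
$B{\left(-1929,c{\left(-13 \right)} \right)} - Y{\left(-42 \right)} = \left(-1102 - 13\right) - \left(-42\right)^{2} = -1115 - 1764 = -2879$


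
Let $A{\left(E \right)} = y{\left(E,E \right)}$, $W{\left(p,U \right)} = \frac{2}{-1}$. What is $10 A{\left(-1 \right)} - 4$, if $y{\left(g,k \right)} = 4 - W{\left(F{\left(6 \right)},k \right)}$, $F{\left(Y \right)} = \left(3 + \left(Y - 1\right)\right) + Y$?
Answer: $56$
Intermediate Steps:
$F{\left(Y \right)} = 2 + 2 Y$ ($F{\left(Y \right)} = \left(3 + \left(Y - 1\right)\right) + Y = \left(3 + \left(-1 + Y\right)\right) + Y = \left(2 + Y\right) + Y = 2 + 2 Y$)
$W{\left(p,U \right)} = -2$ ($W{\left(p,U \right)} = 2 \left(-1\right) = -2$)
$y{\left(g,k \right)} = 6$ ($y{\left(g,k \right)} = 4 - -2 = 4 + 2 = 6$)
$A{\left(E \right)} = 6$
$10 A{\left(-1 \right)} - 4 = 10 \cdot 6 - 4 = 60 - 4 = 56$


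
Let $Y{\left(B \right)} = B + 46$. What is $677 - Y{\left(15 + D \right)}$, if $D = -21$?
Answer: $637$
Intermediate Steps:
$Y{\left(B \right)} = 46 + B$
$677 - Y{\left(15 + D \right)} = 677 - \left(46 + \left(15 - 21\right)\right) = 677 - \left(46 - 6\right) = 677 - 40 = 637$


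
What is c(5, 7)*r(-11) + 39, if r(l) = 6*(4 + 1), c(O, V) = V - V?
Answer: 39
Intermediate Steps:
c(O, V) = 0
r(l) = 30 (r(l) = 6*5 = 30)
c(5, 7)*r(-11) + 39 = 0*30 + 39 = 0 + 39 = 39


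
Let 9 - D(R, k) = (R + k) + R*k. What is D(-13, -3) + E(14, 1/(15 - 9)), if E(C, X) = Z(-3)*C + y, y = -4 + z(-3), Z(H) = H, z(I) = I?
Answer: -63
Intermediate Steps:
y = -7 (y = -4 - 3 = -7)
D(R, k) = 9 - R - k - R*k (D(R, k) = 9 - ((R + k) + R*k) = 9 - (R + k + R*k) = 9 + (-R - k - R*k) = 9 - R - k - R*k)
E(C, X) = -7 - 3*C (E(C, X) = -3*C - 7 = -7 - 3*C)
D(-13, -3) + E(14, 1/(15 - 9)) = (9 - 1*(-13) - 1*(-3) - 1*(-13)*(-3)) + (-7 - 3*14) = (9 + 13 + 3 - 39) + (-7 - 42) = -14 - 49 = -63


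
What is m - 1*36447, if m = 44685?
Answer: 8238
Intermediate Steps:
m - 1*36447 = 44685 - 1*36447 = 44685 - 36447 = 8238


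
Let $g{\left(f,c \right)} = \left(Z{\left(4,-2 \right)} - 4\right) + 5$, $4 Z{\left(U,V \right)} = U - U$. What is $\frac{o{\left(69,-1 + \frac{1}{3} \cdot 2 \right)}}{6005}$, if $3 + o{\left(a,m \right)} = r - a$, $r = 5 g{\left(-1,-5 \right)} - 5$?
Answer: $- \frac{72}{6005} \approx -0.01199$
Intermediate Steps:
$Z{\left(U,V \right)} = 0$ ($Z{\left(U,V \right)} = \frac{U - U}{4} = \frac{1}{4} \cdot 0 = 0$)
$g{\left(f,c \right)} = 1$ ($g{\left(f,c \right)} = \left(0 - 4\right) + 5 = -4 + 5 = 1$)
$r = 0$ ($r = 5 \cdot 1 - 5 = 5 - 5 = 0$)
$o{\left(a,m \right)} = -3 - a$ ($o{\left(a,m \right)} = -3 + \left(0 - a\right) = -3 - a$)
$\frac{o{\left(69,-1 + \frac{1}{3} \cdot 2 \right)}}{6005} = \frac{-3 - 69}{6005} = \left(-3 - 69\right) \frac{1}{6005} = \left(-72\right) \frac{1}{6005} = - \frac{72}{6005}$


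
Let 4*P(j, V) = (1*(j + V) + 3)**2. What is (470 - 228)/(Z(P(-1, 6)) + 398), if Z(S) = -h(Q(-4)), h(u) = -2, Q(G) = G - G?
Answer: 121/200 ≈ 0.60500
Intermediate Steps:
Q(G) = 0
P(j, V) = (3 + V + j)**2/4 (P(j, V) = (1*(j + V) + 3)**2/4 = (1*(V + j) + 3)**2/4 = ((V + j) + 3)**2/4 = (3 + V + j)**2/4)
Z(S) = 2 (Z(S) = -1*(-2) = 2)
(470 - 228)/(Z(P(-1, 6)) + 398) = (470 - 228)/(2 + 398) = 242/400 = 242*(1/400) = 121/200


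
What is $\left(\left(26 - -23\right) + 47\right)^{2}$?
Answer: $9216$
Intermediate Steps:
$\left(\left(26 - -23\right) + 47\right)^{2} = \left(\left(26 + 23\right) + 47\right)^{2} = \left(49 + 47\right)^{2} = 96^{2} = 9216$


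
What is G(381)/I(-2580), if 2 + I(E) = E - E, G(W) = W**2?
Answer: -145161/2 ≈ -72581.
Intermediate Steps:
I(E) = -2 (I(E) = -2 + (E - E) = -2 + 0 = -2)
G(381)/I(-2580) = 381**2/(-2) = 145161*(-1/2) = -145161/2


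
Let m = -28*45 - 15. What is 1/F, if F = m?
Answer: -1/1275 ≈ -0.00078431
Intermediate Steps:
m = -1275 (m = -1260 - 15 = -1275)
F = -1275
1/F = 1/(-1275) = -1/1275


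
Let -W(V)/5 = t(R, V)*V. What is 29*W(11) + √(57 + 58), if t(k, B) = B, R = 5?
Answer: -17545 + √115 ≈ -17534.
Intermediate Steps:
W(V) = -5*V² (W(V) = -5*V*V = -5*V²)
29*W(11) + √(57 + 58) = 29*(-5*11²) + √(57 + 58) = 29*(-5*121) + √115 = 29*(-605) + √115 = -17545 + √115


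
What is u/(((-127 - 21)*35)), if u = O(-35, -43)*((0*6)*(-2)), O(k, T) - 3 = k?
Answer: 0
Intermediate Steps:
O(k, T) = 3 + k
u = 0 (u = (3 - 35)*((0*6)*(-2)) = -0*(-2) = -32*0 = 0)
u/(((-127 - 21)*35)) = 0/(((-127 - 21)*35)) = 0/((-148*35)) = 0/(-5180) = 0*(-1/5180) = 0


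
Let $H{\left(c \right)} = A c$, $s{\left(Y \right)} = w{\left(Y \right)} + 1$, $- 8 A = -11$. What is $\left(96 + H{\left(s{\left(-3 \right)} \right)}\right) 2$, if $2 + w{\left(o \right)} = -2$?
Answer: $\frac{735}{4} \approx 183.75$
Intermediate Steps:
$A = \frac{11}{8}$ ($A = \left(- \frac{1}{8}\right) \left(-11\right) = \frac{11}{8} \approx 1.375$)
$w{\left(o \right)} = -4$ ($w{\left(o \right)} = -2 - 2 = -4$)
$s{\left(Y \right)} = -3$ ($s{\left(Y \right)} = -4 + 1 = -3$)
$H{\left(c \right)} = \frac{11 c}{8}$
$\left(96 + H{\left(s{\left(-3 \right)} \right)}\right) 2 = \left(96 + \frac{11}{8} \left(-3\right)\right) 2 = \left(96 - \frac{33}{8}\right) 2 = \frac{735}{8} \cdot 2 = \frac{735}{4}$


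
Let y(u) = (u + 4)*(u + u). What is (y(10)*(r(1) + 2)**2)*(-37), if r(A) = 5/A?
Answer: -507640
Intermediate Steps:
y(u) = 2*u*(4 + u) (y(u) = (4 + u)*(2*u) = 2*u*(4 + u))
(y(10)*(r(1) + 2)**2)*(-37) = ((2*10*(4 + 10))*(5/1 + 2)**2)*(-37) = ((2*10*14)*(5*1 + 2)**2)*(-37) = (280*(5 + 2)**2)*(-37) = (280*7**2)*(-37) = (280*49)*(-37) = 13720*(-37) = -507640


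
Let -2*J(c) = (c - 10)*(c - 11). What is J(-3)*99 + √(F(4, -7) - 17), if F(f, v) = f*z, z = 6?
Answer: -9009 + √7 ≈ -9006.4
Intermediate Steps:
F(f, v) = 6*f (F(f, v) = f*6 = 6*f)
J(c) = -(-11 + c)*(-10 + c)/2 (J(c) = -(c - 10)*(c - 11)/2 = -(-10 + c)*(-11 + c)/2 = -(-11 + c)*(-10 + c)/2)
J(-3)*99 + √(F(4, -7) - 17) = (-55 - ½*(-3)² + (21/2)*(-3))*99 + √(6*4 - 17) = (-55 - ½*9 - 63/2)*99 + √(24 - 17) = (-55 - 9/2 - 63/2)*99 + √7 = -91*99 + √7 = -9009 + √7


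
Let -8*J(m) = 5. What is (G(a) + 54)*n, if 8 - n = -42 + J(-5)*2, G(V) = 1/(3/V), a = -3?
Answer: 10865/4 ≈ 2716.3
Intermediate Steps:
G(V) = V/3
J(m) = -5/8 (J(m) = -⅛*5 = -5/8)
n = 205/4 (n = 8 - (-42 - 5/8*2) = 8 - (-42 - 5/4) = 8 - 1*(-173/4) = 8 + 173/4 = 205/4 ≈ 51.250)
(G(a) + 54)*n = ((⅓)*(-3) + 54)*(205/4) = (-1 + 54)*(205/4) = 53*(205/4) = 10865/4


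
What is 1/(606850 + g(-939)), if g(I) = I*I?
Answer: 1/1488571 ≈ 6.7179e-7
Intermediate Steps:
g(I) = I**2
1/(606850 + g(-939)) = 1/(606850 + (-939)**2) = 1/(606850 + 881721) = 1/1488571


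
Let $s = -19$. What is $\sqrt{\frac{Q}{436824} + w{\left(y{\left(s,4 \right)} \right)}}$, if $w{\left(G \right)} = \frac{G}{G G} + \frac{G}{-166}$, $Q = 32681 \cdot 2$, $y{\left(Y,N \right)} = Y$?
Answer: $\frac{\sqrt{696842331686513}}{57405954} \approx 0.45984$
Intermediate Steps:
$Q = 65362$
$w{\left(G \right)} = \frac{1}{G} - \frac{G}{166}$ ($w{\left(G \right)} = \frac{G}{G^{2}} + G \left(- \frac{1}{166}\right) = \frac{G}{G^{2}} - \frac{G}{166} = \frac{1}{G} - \frac{G}{166}$)
$\sqrt{\frac{Q}{436824} + w{\left(y{\left(s,4 \right)} \right)}} = \sqrt{\frac{65362}{436824} + \left(\frac{1}{-19} - - \frac{19}{166}\right)} = \sqrt{65362 \cdot \frac{1}{436824} + \left(- \frac{1}{19} + \frac{19}{166}\right)} = \sqrt{\frac{32681}{218412} + \frac{195}{3154}} = \sqrt{\frac{72833107}{344435724}} = \frac{\sqrt{696842331686513}}{57405954}$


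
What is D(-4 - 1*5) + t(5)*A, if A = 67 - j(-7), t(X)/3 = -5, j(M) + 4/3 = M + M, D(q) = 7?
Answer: -1228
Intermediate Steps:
j(M) = -4/3 + 2*M (j(M) = -4/3 + (M + M) = -4/3 + 2*M)
t(X) = -15 (t(X) = 3*(-5) = -15)
A = 247/3 (A = 67 - (-4/3 + 2*(-7)) = 67 - (-4/3 - 14) = 67 - 1*(-46/3) = 67 + 46/3 = 247/3 ≈ 82.333)
D(-4 - 1*5) + t(5)*A = 7 - 15*247/3 = 7 - 1235 = -1228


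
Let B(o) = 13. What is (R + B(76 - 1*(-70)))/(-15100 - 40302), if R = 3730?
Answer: -3743/55402 ≈ -0.067561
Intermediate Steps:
(R + B(76 - 1*(-70)))/(-15100 - 40302) = (3730 + 13)/(-15100 - 40302) = 3743/(-55402) = 3743*(-1/55402) = -3743/55402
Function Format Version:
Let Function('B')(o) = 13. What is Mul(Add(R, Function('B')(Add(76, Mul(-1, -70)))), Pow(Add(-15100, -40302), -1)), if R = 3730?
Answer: Rational(-3743, 55402) ≈ -0.067561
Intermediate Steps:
Mul(Add(R, Function('B')(Add(76, Mul(-1, -70)))), Pow(Add(-15100, -40302), -1)) = Mul(Add(3730, 13), Pow(Add(-15100, -40302), -1)) = Mul(3743, Pow(-55402, -1)) = Mul(3743, Rational(-1, 55402)) = Rational(-3743, 55402)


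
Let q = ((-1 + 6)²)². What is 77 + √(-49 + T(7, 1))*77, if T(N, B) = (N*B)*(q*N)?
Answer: 77 + 2156*√39 ≈ 13541.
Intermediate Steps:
q = 625 (q = (5²)² = 25² = 625)
T(N, B) = 625*B*N² (T(N, B) = (N*B)*(625*N) = (B*N)*(625*N) = 625*B*N²)
77 + √(-49 + T(7, 1))*77 = 77 + √(-49 + 625*1*7²)*77 = 77 + √(-49 + 625*1*49)*77 = 77 + √(-49 + 30625)*77 = 77 + √30576*77 = 77 + (28*√39)*77 = 77 + 2156*√39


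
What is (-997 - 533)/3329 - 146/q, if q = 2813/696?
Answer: -11813226/322913 ≈ -36.583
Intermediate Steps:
q = 97/24 (q = 2813*(1/696) = 97/24 ≈ 4.0417)
(-997 - 533)/3329 - 146/q = (-997 - 533)/3329 - 146/97/24 = -1530*1/3329 - 146*24/97 = -1530/3329 - 3504/97 = -11813226/322913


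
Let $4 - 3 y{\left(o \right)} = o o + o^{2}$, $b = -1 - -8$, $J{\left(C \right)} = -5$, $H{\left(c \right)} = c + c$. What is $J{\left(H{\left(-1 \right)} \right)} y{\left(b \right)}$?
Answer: $\frac{470}{3} \approx 156.67$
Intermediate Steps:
$H{\left(c \right)} = 2 c$
$b = 7$ ($b = -1 + 8 = 7$)
$y{\left(o \right)} = \frac{4}{3} - \frac{2 o^{2}}{3}$ ($y{\left(o \right)} = \frac{4}{3} - \frac{o o + o^{2}}{3} = \frac{4}{3} - \frac{o^{2} + o^{2}}{3} = \frac{4}{3} - \frac{2 o^{2}}{3}$)
$J{\left(H{\left(-1 \right)} \right)} y{\left(b \right)} = - 5 \left(\frac{4}{3} - \frac{2 \cdot 7^{2}}{3}\right) = - 5 \left(\frac{4}{3} - \frac{98}{3}\right) = \left(-5\right) \left(- \frac{94}{3}\right) = \frac{470}{3}$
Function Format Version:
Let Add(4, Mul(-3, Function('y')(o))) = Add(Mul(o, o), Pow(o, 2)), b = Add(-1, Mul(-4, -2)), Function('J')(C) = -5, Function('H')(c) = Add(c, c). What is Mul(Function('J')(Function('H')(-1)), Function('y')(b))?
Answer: Rational(470, 3) ≈ 156.67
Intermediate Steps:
Function('H')(c) = Mul(2, c)
b = 7 (b = Add(-1, 8) = 7)
Function('y')(o) = Add(Rational(4, 3), Mul(Rational(-2, 3), Pow(o, 2))) (Function('y')(o) = Add(Rational(4, 3), Mul(Rational(-1, 3), Add(Mul(o, o), Pow(o, 2)))) = Add(Rational(4, 3), Mul(Rational(-1, 3), Add(Pow(o, 2), Pow(o, 2)))) = Add(Rational(4, 3), Mul(Rational(-1, 3), Mul(2, Pow(o, 2)))) = Add(Rational(4, 3), Mul(Rational(-2, 3), Pow(o, 2))))
Mul(Function('J')(Function('H')(-1)), Function('y')(b)) = Mul(-5, Add(Rational(4, 3), Mul(Rational(-2, 3), Pow(7, 2)))) = Mul(-5, Add(Rational(4, 3), Mul(Rational(-2, 3), 49))) = Mul(-5, Add(Rational(4, 3), Rational(-98, 3))) = Mul(-5, Rational(-94, 3)) = Rational(470, 3)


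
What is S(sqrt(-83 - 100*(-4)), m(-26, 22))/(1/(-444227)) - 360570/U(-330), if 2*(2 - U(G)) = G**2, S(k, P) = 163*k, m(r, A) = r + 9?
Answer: 180285/27224 - 72409001*sqrt(317) ≈ -1.2892e+9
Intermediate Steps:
m(r, A) = 9 + r
U(G) = 2 - G**2/2
S(sqrt(-83 - 100*(-4)), m(-26, 22))/(1/(-444227)) - 360570/U(-330) = (163*sqrt(-83 - 100*(-4)))/(1/(-444227)) - 360570/(2 - 1/2*(-330)**2) = (163*sqrt(-83 + 400))/(-1/444227) - 360570/(2 - 1/2*108900) = (163*sqrt(317))*(-444227) - 360570/(2 - 54450) = -72409001*sqrt(317) - 360570/(-54448) = -72409001*sqrt(317) - 360570*(-1/54448) = -72409001*sqrt(317) + 180285/27224 = 180285/27224 - 72409001*sqrt(317)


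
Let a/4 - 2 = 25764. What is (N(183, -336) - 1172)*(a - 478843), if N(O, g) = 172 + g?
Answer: 502040744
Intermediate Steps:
a = 103064 (a = 8 + 4*25764 = 8 + 103056 = 103064)
(N(183, -336) - 1172)*(a - 478843) = ((172 - 336) - 1172)*(103064 - 478843) = (-164 - 1172)*(-375779) = -1336*(-375779) = 502040744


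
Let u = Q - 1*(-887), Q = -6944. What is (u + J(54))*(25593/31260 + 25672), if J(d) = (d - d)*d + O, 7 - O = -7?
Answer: -1616567589153/10420 ≈ -1.5514e+8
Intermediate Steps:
O = 14 (O = 7 - 1*(-7) = 7 + 7 = 14)
u = -6057 (u = -6944 - 1*(-887) = -6944 + 887 = -6057)
J(d) = 14 (J(d) = (d - d)*d + 14 = 0*d + 14 = 0 + 14 = 14)
(u + J(54))*(25593/31260 + 25672) = (-6057 + 14)*(25593/31260 + 25672) = -6043*(25593*(1/31260) + 25672) = -6043*(8531/10420 + 25672) = -6043*267510771/10420 = -1616567589153/10420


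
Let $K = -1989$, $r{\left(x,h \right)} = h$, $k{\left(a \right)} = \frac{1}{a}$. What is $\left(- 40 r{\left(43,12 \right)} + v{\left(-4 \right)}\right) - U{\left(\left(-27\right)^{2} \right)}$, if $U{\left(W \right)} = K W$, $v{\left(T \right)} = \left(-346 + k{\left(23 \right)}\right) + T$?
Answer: $\frac{33330474}{23} \approx 1.4492 \cdot 10^{6}$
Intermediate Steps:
$v{\left(T \right)} = - \frac{7957}{23} + T$ ($v{\left(T \right)} = \left(-346 + \frac{1}{23}\right) + T = - \frac{7957}{23} + T$)
$U{\left(W \right)} = - 1989 W$
$\left(- 40 r{\left(43,12 \right)} + v{\left(-4 \right)}\right) - U{\left(\left(-27\right)^{2} \right)} = \left(\left(-40\right) 12 - \frac{8049}{23}\right) - - 1989 \left(-27\right)^{2} = \left(-480 - \frac{8049}{23}\right) - \left(-1989\right) 729 = - \frac{19089}{23} - -1449981 = - \frac{19089}{23} + 1449981 = \frac{33330474}{23}$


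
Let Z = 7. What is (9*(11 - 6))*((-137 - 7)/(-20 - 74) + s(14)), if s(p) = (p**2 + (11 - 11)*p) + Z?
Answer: 432585/47 ≈ 9203.9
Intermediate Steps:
s(p) = 7 + p**2 (s(p) = (p**2 + (11 - 11)*p) + 7 = (p**2 + 0*p) + 7 = (p**2 + 0) + 7 = p**2 + 7 = 7 + p**2)
(9*(11 - 6))*((-137 - 7)/(-20 - 74) + s(14)) = (9*(11 - 6))*((-137 - 7)/(-20 - 74) + (7 + 14**2)) = (9*5)*(-144/(-94) + (7 + 196)) = 45*(-144*(-1/94) + 203) = 45*(72/47 + 203) = 45*(9613/47) = 432585/47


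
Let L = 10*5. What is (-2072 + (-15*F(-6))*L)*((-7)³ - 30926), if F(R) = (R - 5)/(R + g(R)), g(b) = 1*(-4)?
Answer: 90586293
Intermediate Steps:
L = 50
g(b) = -4
F(R) = (-5 + R)/(-4 + R) (F(R) = (R - 5)/(R - 4) = (-5 + R)/(-4 + R))
(-2072 + (-15*F(-6))*L)*((-7)³ - 30926) = (-2072 - 15*(-5 - 6)/(-4 - 6)*50)*((-7)³ - 30926) = (-2072 - 15*(-11)/(-10)*50)*(-343 - 30926) = (-2072 - (-3)*(-11)/2*50)*(-31269) = (-2072 - 15*11/10*50)*(-31269) = (-2072 - 33/2*50)*(-31269) = (-2072 - 825)*(-31269) = -2897*(-31269) = 90586293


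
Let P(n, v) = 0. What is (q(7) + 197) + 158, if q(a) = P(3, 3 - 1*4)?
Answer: 355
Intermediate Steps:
q(a) = 0
(q(7) + 197) + 158 = (0 + 197) + 158 = 197 + 158 = 355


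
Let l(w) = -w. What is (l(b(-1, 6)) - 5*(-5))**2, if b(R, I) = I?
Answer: 361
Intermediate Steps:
(l(b(-1, 6)) - 5*(-5))**2 = (-1*6 - 5*(-5))**2 = (-6 + 25)**2 = 19**2 = 361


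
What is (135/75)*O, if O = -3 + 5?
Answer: 18/5 ≈ 3.6000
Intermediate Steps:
O = 2
(135/75)*O = (135/75)*2 = (135*(1/75))*2 = (9/5)*2 = 18/5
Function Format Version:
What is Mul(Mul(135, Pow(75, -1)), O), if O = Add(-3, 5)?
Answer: Rational(18, 5) ≈ 3.6000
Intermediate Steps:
O = 2
Mul(Mul(135, Pow(75, -1)), O) = Mul(Mul(135, Pow(75, -1)), 2) = Mul(Mul(135, Rational(1, 75)), 2) = Mul(Rational(9, 5), 2) = Rational(18, 5)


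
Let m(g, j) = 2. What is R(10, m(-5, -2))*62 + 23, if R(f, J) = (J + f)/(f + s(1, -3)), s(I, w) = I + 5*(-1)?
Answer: 147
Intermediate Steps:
s(I, w) = -5 + I (s(I, w) = I - 5 = -5 + I)
R(f, J) = (J + f)/(-4 + f) (R(f, J) = (J + f)/(f + (-5 + 1)) = (J + f)/(f - 4) = (J + f)/(-4 + f))
R(10, m(-5, -2))*62 + 23 = ((2 + 10)/(-4 + 10))*62 + 23 = (12/6)*62 + 23 = ((⅙)*12)*62 + 23 = 2*62 + 23 = 124 + 23 = 147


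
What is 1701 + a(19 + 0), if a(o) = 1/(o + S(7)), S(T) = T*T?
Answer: 115669/68 ≈ 1701.0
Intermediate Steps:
S(T) = T²
a(o) = 1/(49 + o) (a(o) = 1/(o + 7²) = 1/(o + 49) = 1/(49 + o))
1701 + a(19 + 0) = 1701 + 1/(49 + (19 + 0)) = 1701 + 1/(49 + 19) = 1701 + 1/68 = 115669/68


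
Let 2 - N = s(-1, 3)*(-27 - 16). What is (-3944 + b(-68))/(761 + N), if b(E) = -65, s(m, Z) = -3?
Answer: -4009/634 ≈ -6.3233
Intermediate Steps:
N = -127 (N = 2 - (-3)*(-27 - 16) = 2 - (-3)*(-43) = 2 - 1*129 = 2 - 129 = -127)
(-3944 + b(-68))/(761 + N) = (-3944 - 65)/(761 - 127) = -4009/634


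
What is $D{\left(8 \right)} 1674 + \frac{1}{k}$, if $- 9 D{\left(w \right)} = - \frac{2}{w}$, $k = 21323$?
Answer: $\frac{1983041}{42646} \approx 46.5$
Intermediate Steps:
$D{\left(w \right)} = \frac{2}{9 w}$ ($D{\left(w \right)} = - \frac{\left(-2\right) \frac{1}{w}}{9} = \frac{2}{9 w}$)
$D{\left(8 \right)} 1674 + \frac{1}{k} = \frac{2}{9 \cdot 8} \cdot 1674 + \frac{1}{21323} = \frac{2}{9} \cdot \frac{1}{8} \cdot 1674 + \frac{1}{21323} = \frac{1}{36} \cdot 1674 + \frac{1}{21323} = \frac{93}{2} + \frac{1}{21323} = \frac{1983041}{42646}$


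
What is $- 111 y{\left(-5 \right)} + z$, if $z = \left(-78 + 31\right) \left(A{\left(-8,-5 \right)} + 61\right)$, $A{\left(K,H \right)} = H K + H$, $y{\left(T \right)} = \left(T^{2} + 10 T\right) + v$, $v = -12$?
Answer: $-405$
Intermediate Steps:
$y{\left(T \right)} = -12 + T^{2} + 10 T$ ($y{\left(T \right)} = \left(T^{2} + 10 T\right) - 12 = -12 + T^{2} + 10 T$)
$A{\left(K,H \right)} = H + H K$
$z = -4512$ ($z = \left(-78 + 31\right) \left(- 5 \left(1 - 8\right) + 61\right) = - 47 \left(\left(-5\right) \left(-7\right) + 61\right) = - 47 \left(35 + 61\right) = \left(-47\right) 96 = -4512$)
$- 111 y{\left(-5 \right)} + z = - 111 \left(-12 + \left(-5\right)^{2} + 10 \left(-5\right)\right) - 4512 = - 111 \left(-12 + 25 - 50\right) - 4512 = \left(-111\right) \left(-37\right) - 4512 = 4107 - 4512 = -405$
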